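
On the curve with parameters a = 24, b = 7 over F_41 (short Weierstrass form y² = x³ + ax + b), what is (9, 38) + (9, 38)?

tangent at (9, 38): λ = (3·9² + 24)/(2·38) ≡ 21/35. 35⁻¹ ≡ 34 (mod 41), so λ ≡ 21·34 ≡ 17.
  x = λ² - 9 - 9 = 289 - 18 ≡ 25; y = λ·(9 - 25) - 38 ≡ 18. → (25, 18)

(25, 18)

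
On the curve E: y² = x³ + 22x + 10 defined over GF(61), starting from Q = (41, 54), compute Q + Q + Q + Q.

Double-and-add on 4 = (100)₂. Start with Q = (41, 54) for the leading 1-bit.
double: tangent at (41, 54): λ = (3·41² + 22)/(2·54) ≡ 2/47. 47⁻¹ ≡ 13 (mod 61) since 47·13 = 611 ≡ 1, so λ ≡ 2·13 ≡ 26.
  x = λ² - 41 - 41 = 676 - 82 ≡ 45; y = λ·(41 - 45) - 54 ≡ 25. → (45, 25)
double: tangent at (45, 25): λ = (3·45² + 22)/(2·25) ≡ 58/50. 50⁻¹ ≡ 11 (mod 61), so λ ≡ 58·11 ≡ 28.
  x = λ² - 45 - 45 = 784 - 90 ≡ 23; y = λ·(45 - 23) - 25 ≡ 42. → (23, 42)

(23, 42)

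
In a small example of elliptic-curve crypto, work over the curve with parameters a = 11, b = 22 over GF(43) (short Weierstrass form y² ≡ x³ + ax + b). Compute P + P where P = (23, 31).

(10, 10)

tangent at (23, 31): λ = (3·23² + 11)/(2·31) ≡ 7/19. 19⁻¹ ≡ 34 (mod 43) since 19·34 = 646 ≡ 1, so λ ≡ 7·34 ≡ 23.
  x = λ² - 23 - 23 = 529 - 46 ≡ 10; y = λ·(23 - 10) - 31 ≡ 10. → (10, 10)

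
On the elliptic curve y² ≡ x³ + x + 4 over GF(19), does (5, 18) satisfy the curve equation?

y² = 18² ≡ 1; x³ + 1x + 4 = 134 ≡ 1 (mod 19). 1 = 1.

yes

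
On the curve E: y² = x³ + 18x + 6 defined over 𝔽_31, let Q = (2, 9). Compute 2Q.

tangent at (2, 9): λ = (3·2² + 18)/(2·9) ≡ 30/18. 18⁻¹ ≡ 19 (mod 31) since 18·19 = 342 ≡ 1, so λ ≡ 30·19 ≡ 12.
  x = λ² - 2 - 2 = 144 - 4 ≡ 16; y = λ·(2 - 16) - 9 ≡ 9. → (16, 9)

(16, 9)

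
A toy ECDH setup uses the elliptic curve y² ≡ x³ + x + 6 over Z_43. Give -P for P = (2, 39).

-(2, 39) = (2, -39 mod 43) = (2, 4).

(2, 4)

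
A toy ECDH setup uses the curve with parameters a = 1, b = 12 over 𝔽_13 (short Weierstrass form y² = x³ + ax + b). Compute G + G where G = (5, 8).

(2, 3)

tangent at (5, 8): λ = (3·5² + 1)/(2·8) ≡ 11/3. 3⁻¹ ≡ 9 (mod 13), so λ ≡ 11·9 ≡ 8.
  x = λ² - 5 - 5 = 64 - 10 ≡ 2; y = λ·(5 - 2) - 8 ≡ 3. → (2, 3)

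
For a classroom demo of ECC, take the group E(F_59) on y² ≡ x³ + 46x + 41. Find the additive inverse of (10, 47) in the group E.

-(10, 47) = (10, -47 mod 59) = (10, 12).

(10, 12)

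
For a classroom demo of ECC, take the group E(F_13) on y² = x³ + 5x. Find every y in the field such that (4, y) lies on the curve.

x³ + 5x + 0 = 84 ≡ 6 (mod 13).
6 is a non-residue mod 13; no y exists.

none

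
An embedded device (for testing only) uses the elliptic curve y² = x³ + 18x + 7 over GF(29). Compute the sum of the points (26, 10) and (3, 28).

(9, 12)

(26, 10) + (3, 28). λ = (28 - 10)/(3 - 26) ≡ 18/6 mod 29. 6⁻¹ ≡ 5 (mod 29), so λ ≡ 3.
  x = λ² - 26 - 3 = 9 - 29 ≡ 9; y = λ·(26 - 9) - 10 ≡ 12. → (9, 12)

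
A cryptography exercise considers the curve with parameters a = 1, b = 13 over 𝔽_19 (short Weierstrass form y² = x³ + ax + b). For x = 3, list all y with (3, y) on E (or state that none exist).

x³ + 1x + 13 = 43 ≡ 5 (mod 19).
Square roots of 5 mod 19: 9 and 10 (since 9² = 81 ≡ 5).

9, 10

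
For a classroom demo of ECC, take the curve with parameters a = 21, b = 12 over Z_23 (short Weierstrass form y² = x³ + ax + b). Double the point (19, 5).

(8, 18)

tangent at (19, 5): λ = (3·19² + 21)/(2·5) ≡ 0/10. 10⁻¹ ≡ 7 (mod 23) since 10·7 = 70 ≡ 1, so λ ≡ 0·7 ≡ 0.
  x = λ² - 19 - 19 = 0 - 38 ≡ 8; y = λ·(19 - 8) - 5 ≡ 18. → (8, 18)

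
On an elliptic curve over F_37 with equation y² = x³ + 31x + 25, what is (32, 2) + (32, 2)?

(0, 32)

tangent at (32, 2): λ = (3·32² + 31)/(2·2) ≡ 32/4. 4⁻¹ ≡ 28 (mod 37) since 4·28 = 112 ≡ 1, so λ ≡ 32·28 ≡ 8.
  x = λ² - 32 - 32 = 64 - 64 ≡ 0; y = λ·(32 - 0) - 2 ≡ 32. → (0, 32)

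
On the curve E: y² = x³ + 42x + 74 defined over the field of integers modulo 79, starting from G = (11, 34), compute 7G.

Double-and-add on 7 = (111)₂. Start with G = (11, 34) for the leading 1-bit.
double: tangent at (11, 34): λ = (3·11² + 42)/(2·34) ≡ 10/68. 68⁻¹ ≡ 43 (mod 79), so λ ≡ 10·43 ≡ 35.
  x = λ² - 11 - 11 = 1225 - 22 ≡ 18; y = λ·(11 - 18) - 34 ≡ 37. → (18, 37)
add G: (18, 37) + (11, 34). λ = (34 - 37)/(11 - 18) ≡ 76/72 mod 79. 72⁻¹ ≡ 45 (mod 79), so λ ≡ 23.
  x = λ² - 18 - 11 = 529 - 29 ≡ 26; y = λ·(18 - 26) - 37 ≡ 16. → (26, 16)
double: tangent at (26, 16): λ = (3·26² + 42)/(2·16) ≡ 16/32. 32⁻¹ ≡ 42 (mod 79), so λ ≡ 16·42 ≡ 40.
  x = λ² - 26 - 26 = 1600 - 52 ≡ 47; y = λ·(26 - 47) - 16 ≡ 13. → (47, 13)
add G: (47, 13) + (11, 34). λ = (34 - 13)/(11 - 47) ≡ 21/43 mod 79. 43⁻¹ ≡ 68 (mod 79), so λ ≡ 6.
  x = λ² - 47 - 11 = 36 - 58 ≡ 57; y = λ·(47 - 57) - 13 ≡ 6. → (57, 6)

(57, 6)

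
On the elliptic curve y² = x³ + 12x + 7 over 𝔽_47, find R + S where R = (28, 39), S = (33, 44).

(28, 39) + (33, 44). λ = (44 - 39)/(33 - 28) ≡ 5/5 mod 47. 5⁻¹ ≡ 19 (mod 47), so λ ≡ 1.
  x = λ² - 28 - 33 = 1 - 61 ≡ 34; y = λ·(28 - 34) - 39 ≡ 2. → (34, 2)

(34, 2)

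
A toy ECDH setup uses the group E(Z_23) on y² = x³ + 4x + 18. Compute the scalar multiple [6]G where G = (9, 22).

(5, 18)

Double-and-add on 6 = (110)₂. Start with G = (9, 22) for the leading 1-bit.
double: tangent at (9, 22): λ = (3·9² + 4)/(2·22) ≡ 17/21. 21⁻¹ ≡ 11 (mod 23), so λ ≡ 17·11 ≡ 3.
  x = λ² - 9 - 9 = 9 - 18 ≡ 14; y = λ·(9 - 14) - 22 ≡ 9. → (14, 9)
add G: (14, 9) + (9, 22). λ = (22 - 9)/(9 - 14) ≡ 13/18 mod 23. 18⁻¹ ≡ 9 (mod 23), so λ ≡ 2.
  x = λ² - 14 - 9 = 4 - 23 ≡ 4; y = λ·(14 - 4) - 9 ≡ 11. → (4, 11)
double: tangent at (4, 11): λ = (3·4² + 4)/(2·11) ≡ 6/22. 22⁻¹ ≡ 22 (mod 23), so λ ≡ 6·22 ≡ 17.
  x = λ² - 4 - 4 = 289 - 8 ≡ 5; y = λ·(4 - 5) - 11 ≡ 18. → (5, 18)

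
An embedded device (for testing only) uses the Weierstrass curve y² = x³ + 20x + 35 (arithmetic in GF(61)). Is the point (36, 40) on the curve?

y² = 40² ≡ 14; x³ + 20x + 35 = 47411 ≡ 14 (mod 61). 14 = 14.

yes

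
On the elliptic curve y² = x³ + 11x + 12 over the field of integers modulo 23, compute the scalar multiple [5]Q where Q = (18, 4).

Repeated addition: build up to 5Q.
2Q: tangent at (18, 4): λ = (3·18² + 11)/(2·4) ≡ 17/8. 8⁻¹ ≡ 3 (mod 23), so λ ≡ 17·3 ≡ 5.
  x = λ² - 18 - 18 = 25 - 36 ≡ 12; y = λ·(18 - 12) - 4 ≡ 3. → (12, 3)
3Q: (12, 3) + (18, 4). λ = (4 - 3)/(18 - 12) ≡ 1/6 mod 23. 6⁻¹ ≡ 4 (mod 23), so λ ≡ 4.
  x = λ² - 12 - 18 = 16 - 30 ≡ 9; y = λ·(12 - 9) - 3 ≡ 9. → (9, 9)
4Q: (9, 9) + (18, 4). λ = (4 - 9)/(18 - 9) ≡ 18/9 mod 23. 9⁻¹ ≡ 18 (mod 23), so λ ≡ 2.
  x = λ² - 9 - 18 = 4 - 27 ≡ 0; y = λ·(9 - 0) - 9 ≡ 9. → (0, 9)
5Q: (0, 9) + (18, 4). λ = (4 - 9)/(18 - 0) ≡ 18/18 mod 23. 18⁻¹ ≡ 9 (mod 23) since 18·9 = 162 ≡ 1, so λ ≡ 1.
  x = λ² - 0 - 18 = 1 - 18 ≡ 6; y = λ·(0 - 6) - 9 ≡ 8. → (6, 8)

(6, 8)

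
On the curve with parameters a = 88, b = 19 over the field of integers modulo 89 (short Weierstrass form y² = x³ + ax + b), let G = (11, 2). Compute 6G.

(2, 5)

Repeated addition: build up to 6G.
2G: tangent at (11, 2): λ = (3·11² + 88)/(2·2) ≡ 6/4. 4⁻¹ ≡ 67 (mod 89) since 4·67 = 268 ≡ 1, so λ ≡ 6·67 ≡ 46.
  x = λ² - 11 - 11 = 2116 - 22 ≡ 47; y = λ·(11 - 47) - 2 ≡ 33. → (47, 33)
3G: (47, 33) + (11, 2). λ = (2 - 33)/(11 - 47) ≡ 58/53 mod 89. 53⁻¹ ≡ 42 (mod 89), so λ ≡ 33.
  x = λ² - 47 - 11 = 1089 - 58 ≡ 52; y = λ·(47 - 52) - 33 ≡ 69. → (52, 69)
4G: (52, 69) + (11, 2). λ = (2 - 69)/(11 - 52) ≡ 22/48 mod 89. 48⁻¹ ≡ 13 (mod 89), so λ ≡ 19.
  x = λ² - 52 - 11 = 361 - 63 ≡ 31; y = λ·(52 - 31) - 69 ≡ 63. → (31, 63)
5G: (31, 63) + (11, 2). λ = (2 - 63)/(11 - 31) ≡ 28/69 mod 89. 69⁻¹ ≡ 40 (mod 89), so λ ≡ 52.
  x = λ² - 31 - 11 = 2704 - 42 ≡ 81; y = λ·(31 - 81) - 63 ≡ 7. → (81, 7)
6G: (81, 7) + (11, 2). λ = (2 - 7)/(11 - 81) ≡ 84/19 mod 89. 19⁻¹ ≡ 75 (mod 89) since 19·75 = 1425 ≡ 1, so λ ≡ 70.
  x = λ² - 81 - 11 = 4900 - 92 ≡ 2; y = λ·(81 - 2) - 7 ≡ 5. → (2, 5)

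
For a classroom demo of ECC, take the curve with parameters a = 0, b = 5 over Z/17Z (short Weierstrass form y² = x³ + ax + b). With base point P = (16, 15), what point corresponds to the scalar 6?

Double-and-add on 6 = (110)₂. Start with P = (16, 15) for the leading 1-bit.
double: tangent at (16, 15): λ = (3·16² + 0)/(2·15) ≡ 3/13. 13⁻¹ ≡ 4 (mod 17), so λ ≡ 3·4 ≡ 12.
  x = λ² - 16 - 16 = 144 - 32 ≡ 10; y = λ·(16 - 10) - 15 ≡ 6. → (10, 6)
add P: (10, 6) + (16, 15). λ = (15 - 6)/(16 - 10) ≡ 9/6 mod 17. 6⁻¹ ≡ 3 (mod 17) since 6·3 = 18 ≡ 1, so λ ≡ 10.
  x = λ² - 10 - 16 = 100 - 26 ≡ 6; y = λ·(10 - 6) - 6 ≡ 0. → (6, 0)
double: (6, 0) + (6, 0): same x and y₁ ≡ -y₂, so the sum is ∞.

O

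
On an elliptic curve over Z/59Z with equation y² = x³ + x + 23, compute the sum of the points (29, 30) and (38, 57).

(29, 30) + (38, 57). λ = (57 - 30)/(38 - 29) ≡ 27/9 mod 59. 9⁻¹ ≡ 46 (mod 59), so λ ≡ 3.
  x = λ² - 29 - 38 = 9 - 67 ≡ 1; y = λ·(29 - 1) - 30 ≡ 54. → (1, 54)

(1, 54)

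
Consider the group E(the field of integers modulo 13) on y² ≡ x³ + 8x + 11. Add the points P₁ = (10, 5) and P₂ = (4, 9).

(11, 0)

(10, 5) + (4, 9). λ = (9 - 5)/(4 - 10) ≡ 4/7 mod 13. 7⁻¹ ≡ 2 (mod 13), so λ ≡ 8.
  x = λ² - 10 - 4 = 64 - 14 ≡ 11; y = λ·(10 - 11) - 5 ≡ 0. → (11, 0)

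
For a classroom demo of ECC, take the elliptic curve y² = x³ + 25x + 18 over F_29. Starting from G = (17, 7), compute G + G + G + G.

(17, 7)

Double-and-add on 4 = (100)₂. Start with G = (17, 7) for the leading 1-bit.
double: tangent at (17, 7): λ = (3·17² + 25)/(2·7) ≡ 22/14. 14⁻¹ ≡ 27 (mod 29) since 14·27 = 378 ≡ 1, so λ ≡ 22·27 ≡ 14.
  x = λ² - 17 - 17 = 196 - 34 ≡ 17; y = λ·(17 - 17) - 7 ≡ 22. → (17, 22)
double: tangent at (17, 22): λ = (3·17² + 25)/(2·22) ≡ 22/15. 15⁻¹ ≡ 2 (mod 29), so λ ≡ 22·2 ≡ 15.
  x = λ² - 17 - 17 = 225 - 34 ≡ 17; y = λ·(17 - 17) - 22 ≡ 7. → (17, 7)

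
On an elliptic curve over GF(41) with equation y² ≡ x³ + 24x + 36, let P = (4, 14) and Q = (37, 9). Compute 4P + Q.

First 4P:
Double-and-add on 4 = (100)₂. Start with P = (4, 14) for the leading 1-bit.
double: tangent at (4, 14): λ = (3·4² + 24)/(2·14) ≡ 31/28. 28⁻¹ ≡ 22 (mod 41) since 28·22 = 616 ≡ 1, so λ ≡ 31·22 ≡ 26.
  x = λ² - 4 - 4 = 676 - 8 ≡ 12; y = λ·(4 - 12) - 14 ≡ 24. → (12, 24)
double: tangent at (12, 24): λ = (3·12² + 24)/(2·24) ≡ 5/7. 7⁻¹ ≡ 6 (mod 41), so λ ≡ 5·6 ≡ 30.
  x = λ² - 12 - 12 = 900 - 24 ≡ 15; y = λ·(12 - 15) - 24 ≡ 9. → (15, 9)
4P = (15, 9).
Finally 4P + Q:
(15, 9) + (37, 9). λ = (9 - 9)/(37 - 15) ≡ 0/22 mod 41. 22⁻¹ ≡ 28 (mod 41) since 22·28 = 616 ≡ 1, so λ ≡ 0.
  x = λ² - 15 - 37 = 0 - 52 ≡ 30; y = λ·(15 - 30) - 9 ≡ 32. → (30, 32)

(30, 32)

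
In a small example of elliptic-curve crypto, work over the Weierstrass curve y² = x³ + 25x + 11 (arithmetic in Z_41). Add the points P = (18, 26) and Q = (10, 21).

(23, 17)

(18, 26) + (10, 21). λ = (21 - 26)/(10 - 18) ≡ 36/33 mod 41. 33⁻¹ ≡ 5 (mod 41) since 33·5 = 165 ≡ 1, so λ ≡ 16.
  x = λ² - 18 - 10 = 256 - 28 ≡ 23; y = λ·(18 - 23) - 26 ≡ 17. → (23, 17)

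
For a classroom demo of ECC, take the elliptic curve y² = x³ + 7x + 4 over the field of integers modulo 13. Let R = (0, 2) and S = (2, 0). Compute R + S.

(12, 10)

(0, 2) + (2, 0). λ = (0 - 2)/(2 - 0) ≡ 11/2 mod 13. 2⁻¹ ≡ 7 (mod 13) since 2·7 = 14 ≡ 1, so λ ≡ 12.
  x = λ² - 0 - 2 = 144 - 2 ≡ 12; y = λ·(0 - 12) - 2 ≡ 10. → (12, 10)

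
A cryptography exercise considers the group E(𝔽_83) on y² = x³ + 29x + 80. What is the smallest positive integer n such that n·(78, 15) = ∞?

7

2P: tangent at (78, 15): λ = (3·78² + 29)/(2·15) ≡ 21/30. 30⁻¹ ≡ 36 (mod 83), so λ ≡ 21·36 ≡ 9.
  x = λ² - 78 - 78 = 81 - 156 ≡ 8; y = λ·(78 - 8) - 15 ≡ 34. → (8, 34)
3P: (8, 34) + (78, 15). λ = (15 - 34)/(78 - 8) ≡ 64/70 mod 83. 70⁻¹ ≡ 51 (mod 83) since 70·51 = 3570 ≡ 1, so λ ≡ 27.
  x = λ² - 8 - 78 = 729 - 86 ≡ 62; y = λ·(8 - 62) - 34 ≡ 2. → (62, 2)
4P: (62, 2) + (78, 15). λ = (15 - 2)/(78 - 62) ≡ 13/16 mod 83. 16⁻¹ ≡ 26 (mod 83) since 16·26 = 416 ≡ 1, so λ ≡ 6.
  x = λ² - 62 - 78 = 36 - 140 ≡ 62; y = λ·(62 - 62) - 2 ≡ 81. → (62, 81)
5P: (62, 81) + (78, 15). λ = (15 - 81)/(78 - 62) ≡ 17/16 mod 83. 16⁻¹ ≡ 26 (mod 83), so λ ≡ 27.
  x = λ² - 62 - 78 = 729 - 140 ≡ 8; y = λ·(62 - 8) - 81 ≡ 49. → (8, 49)
6P: (8, 49) + (78, 15). λ = (15 - 49)/(78 - 8) ≡ 49/70 mod 83. 70⁻¹ ≡ 51 (mod 83) since 70·51 = 3570 ≡ 1, so λ ≡ 9.
  x = λ² - 8 - 78 = 81 - 86 ≡ 78; y = λ·(8 - 78) - 49 ≡ 68. → (78, 68)
7P: (78, 68) + (78, 15): same x and y₁ ≡ -y₂, so the sum is ∞.
7P = ∞, so the order is 7.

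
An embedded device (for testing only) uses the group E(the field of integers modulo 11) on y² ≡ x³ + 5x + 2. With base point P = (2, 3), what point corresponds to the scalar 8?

Double-and-add on 8 = (1000)₂. Start with P = (2, 3) for the leading 1-bit.
double: tangent at (2, 3): λ = (3·2² + 5)/(2·3) ≡ 6/6. 6⁻¹ ≡ 2 (mod 11) since 6·2 = 12 ≡ 1, so λ ≡ 6·2 ≡ 1.
  x = λ² - 2 - 2 = 1 - 4 ≡ 8; y = λ·(2 - 8) - 3 ≡ 2. → (8, 2)
double: tangent at (8, 2): λ = (3·8² + 5)/(2·2) ≡ 10/4. 4⁻¹ ≡ 3 (mod 11) since 4·3 = 12 ≡ 1, so λ ≡ 10·3 ≡ 8.
  x = λ² - 8 - 8 = 64 - 16 ≡ 4; y = λ·(8 - 4) - 2 ≡ 8. → (4, 8)
double: tangent at (4, 8): λ = (3·4² + 5)/(2·8) ≡ 9/5. 5⁻¹ ≡ 9 (mod 11), so λ ≡ 9·9 ≡ 4.
  x = λ² - 4 - 4 = 16 - 8 ≡ 8; y = λ·(4 - 8) - 8 ≡ 9. → (8, 9)

(8, 9)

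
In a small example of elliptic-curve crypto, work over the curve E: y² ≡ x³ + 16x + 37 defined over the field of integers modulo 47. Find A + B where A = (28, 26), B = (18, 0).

(4, 27)

(28, 26) + (18, 0). λ = (0 - 26)/(18 - 28) ≡ 21/37 mod 47. 37⁻¹ ≡ 14 (mod 47), so λ ≡ 12.
  x = λ² - 28 - 18 = 144 - 46 ≡ 4; y = λ·(28 - 4) - 26 ≡ 27. → (4, 27)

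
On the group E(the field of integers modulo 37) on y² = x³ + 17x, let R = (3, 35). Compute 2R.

(4, 13)

tangent at (3, 35): λ = (3·3² + 17)/(2·35) ≡ 7/33. 33⁻¹ ≡ 9 (mod 37), so λ ≡ 7·9 ≡ 26.
  x = λ² - 3 - 3 = 676 - 6 ≡ 4; y = λ·(3 - 4) - 35 ≡ 13. → (4, 13)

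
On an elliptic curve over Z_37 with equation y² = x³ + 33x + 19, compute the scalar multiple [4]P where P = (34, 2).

(26, 29)

Repeated addition: build up to 4P.
2P: tangent at (34, 2): λ = (3·34² + 33)/(2·2) ≡ 23/4. 4⁻¹ ≡ 28 (mod 37), so λ ≡ 23·28 ≡ 15.
  x = λ² - 34 - 34 = 225 - 68 ≡ 9; y = λ·(34 - 9) - 2 ≡ 3. → (9, 3)
3P: (9, 3) + (34, 2). λ = (2 - 3)/(34 - 9) ≡ 36/25 mod 37. 25⁻¹ ≡ 3 (mod 37) since 25·3 = 75 ≡ 1, so λ ≡ 34.
  x = λ² - 9 - 34 = 1156 - 43 ≡ 3; y = λ·(9 - 3) - 3 ≡ 16. → (3, 16)
4P: (3, 16) + (34, 2). λ = (2 - 16)/(34 - 3) ≡ 23/31 mod 37. 31⁻¹ ≡ 6 (mod 37) since 31·6 = 186 ≡ 1, so λ ≡ 27.
  x = λ² - 3 - 34 = 729 - 37 ≡ 26; y = λ·(3 - 26) - 16 ≡ 29. → (26, 29)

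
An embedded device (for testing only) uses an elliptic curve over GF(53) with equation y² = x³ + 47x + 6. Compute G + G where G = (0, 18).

(28, 22)

tangent at (0, 18): λ = (3·0² + 47)/(2·18) ≡ 47/36. 36⁻¹ ≡ 28 (mod 53) since 36·28 = 1008 ≡ 1, so λ ≡ 47·28 ≡ 44.
  x = λ² - 0 - 0 = 1936 - 0 ≡ 28; y = λ·(0 - 28) - 18 ≡ 22. → (28, 22)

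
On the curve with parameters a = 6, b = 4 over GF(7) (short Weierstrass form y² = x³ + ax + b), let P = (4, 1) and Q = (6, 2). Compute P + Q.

(4, 1) + (6, 2). λ = (2 - 1)/(6 - 4) ≡ 1/2 mod 7. 2⁻¹ ≡ 4 (mod 7) since 2·4 = 8 ≡ 1, so λ ≡ 4.
  x = λ² - 4 - 6 = 16 - 10 ≡ 6; y = λ·(4 - 6) - 1 ≡ 5. → (6, 5)

(6, 5)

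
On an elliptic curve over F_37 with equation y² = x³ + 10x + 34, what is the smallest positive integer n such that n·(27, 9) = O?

2P: tangent at (27, 9): λ = (3·27² + 10)/(2·9) ≡ 14/18. 18⁻¹ ≡ 35 (mod 37), so λ ≡ 14·35 ≡ 9.
  x = λ² - 27 - 27 = 81 - 54 ≡ 27; y = λ·(27 - 27) - 9 ≡ 28. → (27, 28)
3P: (27, 28) + (27, 9): same x and y₁ ≡ -y₂, so the sum is O.
3P = O, so the order is 3.

3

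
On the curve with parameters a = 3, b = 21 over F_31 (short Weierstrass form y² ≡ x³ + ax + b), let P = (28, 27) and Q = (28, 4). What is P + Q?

O

The two points share x = 28 and their y-coordinates satisfy 27 + 4 ≡ 0 (mod 31), so they are inverses. Their sum is O.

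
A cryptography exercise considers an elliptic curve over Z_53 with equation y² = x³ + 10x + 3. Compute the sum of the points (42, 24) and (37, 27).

(21, 27)

(42, 24) + (37, 27). λ = (27 - 24)/(37 - 42) ≡ 3/48 mod 53. 48⁻¹ ≡ 21 (mod 53), so λ ≡ 10.
  x = λ² - 42 - 37 = 100 - 79 ≡ 21; y = λ·(42 - 21) - 24 ≡ 27. → (21, 27)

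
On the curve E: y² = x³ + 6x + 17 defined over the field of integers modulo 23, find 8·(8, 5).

(1, 1)

Write P = (8, 5).
Repeated addition: build up to 8P.
2P: tangent at (8, 5): λ = (3·8² + 6)/(2·5) ≡ 14/10. 10⁻¹ ≡ 7 (mod 23) since 10·7 = 70 ≡ 1, so λ ≡ 14·7 ≡ 6.
  x = λ² - 8 - 8 = 36 - 16 ≡ 20; y = λ·(8 - 20) - 5 ≡ 15. → (20, 15)
3P: (20, 15) + (8, 5). λ = (5 - 15)/(8 - 20) ≡ 13/11 mod 23. 11⁻¹ ≡ 21 (mod 23), so λ ≡ 20.
  x = λ² - 20 - 8 = 400 - 28 ≡ 4; y = λ·(20 - 4) - 15 ≡ 6. → (4, 6)
4P: (4, 6) + (8, 5). λ = (5 - 6)/(8 - 4) ≡ 22/4 mod 23. 4⁻¹ ≡ 6 (mod 23), so λ ≡ 17.
  x = λ² - 4 - 8 = 289 - 12 ≡ 1; y = λ·(4 - 1) - 6 ≡ 22. → (1, 22)
5P: (1, 22) + (8, 5). λ = (5 - 22)/(8 - 1) ≡ 6/7 mod 23. 7⁻¹ ≡ 10 (mod 23), so λ ≡ 14.
  x = λ² - 1 - 8 = 196 - 9 ≡ 3; y = λ·(1 - 3) - 22 ≡ 19. → (3, 19)
6P: (3, 19) + (8, 5). λ = (5 - 19)/(8 - 3) ≡ 9/5 mod 23. 5⁻¹ ≡ 14 (mod 23), so λ ≡ 11.
  x = λ² - 3 - 8 = 121 - 11 ≡ 18; y = λ·(3 - 18) - 19 ≡ 0. → (18, 0)
7P: (18, 0) + (8, 5). λ = (5 - 0)/(8 - 18) ≡ 5/13 mod 23. 13⁻¹ ≡ 16 (mod 23) since 13·16 = 208 ≡ 1, so λ ≡ 11.
  x = λ² - 18 - 8 = 121 - 26 ≡ 3; y = λ·(18 - 3) - 0 ≡ 4. → (3, 4)
8P: (3, 4) + (8, 5). λ = (5 - 4)/(8 - 3) ≡ 1/5 mod 23. 5⁻¹ ≡ 14 (mod 23) since 5·14 = 70 ≡ 1, so λ ≡ 14.
  x = λ² - 3 - 8 = 196 - 11 ≡ 1; y = λ·(3 - 1) - 4 ≡ 1. → (1, 1)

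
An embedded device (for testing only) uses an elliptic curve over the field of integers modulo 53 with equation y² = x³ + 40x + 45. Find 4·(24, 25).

Write G = (24, 25).
Repeated addition: build up to 4G.
2G: tangent at (24, 25): λ = (3·24² + 40)/(2·25) ≡ 19/50. 50⁻¹ ≡ 35 (mod 53) since 50·35 = 1750 ≡ 1, so λ ≡ 19·35 ≡ 29.
  x = λ² - 24 - 24 = 841 - 48 ≡ 51; y = λ·(24 - 51) - 25 ≡ 40. → (51, 40)
3G: (51, 40) + (24, 25). λ = (25 - 40)/(24 - 51) ≡ 38/26 mod 53. 26⁻¹ ≡ 51 (mod 53), so λ ≡ 30.
  x = λ² - 51 - 24 = 900 - 75 ≡ 30; y = λ·(51 - 30) - 40 ≡ 7. → (30, 7)
4G: (30, 7) + (24, 25). λ = (25 - 7)/(24 - 30) ≡ 18/47 mod 53. 47⁻¹ ≡ 44 (mod 53), so λ ≡ 50.
  x = λ² - 30 - 24 = 2500 - 54 ≡ 8; y = λ·(30 - 8) - 7 ≡ 33. → (8, 33)

(8, 33)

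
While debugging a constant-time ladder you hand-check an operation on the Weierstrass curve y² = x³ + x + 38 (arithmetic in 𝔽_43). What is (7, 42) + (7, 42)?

tangent at (7, 42): λ = (3·7² + 1)/(2·42) ≡ 19/41. 41⁻¹ ≡ 21 (mod 43) since 41·21 = 861 ≡ 1, so λ ≡ 19·21 ≡ 12.
  x = λ² - 7 - 7 = 144 - 14 ≡ 1; y = λ·(7 - 1) - 42 ≡ 30. → (1, 30)

(1, 30)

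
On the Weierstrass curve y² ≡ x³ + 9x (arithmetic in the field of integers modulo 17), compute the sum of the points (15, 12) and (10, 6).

(15, 12) + (10, 6). λ = (6 - 12)/(10 - 15) ≡ 11/12 mod 17. 12⁻¹ ≡ 10 (mod 17) since 12·10 = 120 ≡ 1, so λ ≡ 8.
  x = λ² - 15 - 10 = 64 - 25 ≡ 5; y = λ·(15 - 5) - 12 ≡ 0. → (5, 0)

(5, 0)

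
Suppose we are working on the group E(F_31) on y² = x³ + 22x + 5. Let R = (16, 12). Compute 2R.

tangent at (16, 12): λ = (3·16² + 22)/(2·12) ≡ 15/24. 24⁻¹ ≡ 22 (mod 31), so λ ≡ 15·22 ≡ 20.
  x = λ² - 16 - 16 = 400 - 32 ≡ 27; y = λ·(16 - 27) - 12 ≡ 16. → (27, 16)

(27, 16)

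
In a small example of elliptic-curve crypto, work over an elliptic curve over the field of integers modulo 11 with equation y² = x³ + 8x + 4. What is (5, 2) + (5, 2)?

(6, 2)

tangent at (5, 2): λ = (3·5² + 8)/(2·2) ≡ 6/4. 4⁻¹ ≡ 3 (mod 11) since 4·3 = 12 ≡ 1, so λ ≡ 6·3 ≡ 7.
  x = λ² - 5 - 5 = 49 - 10 ≡ 6; y = λ·(5 - 6) - 2 ≡ 2. → (6, 2)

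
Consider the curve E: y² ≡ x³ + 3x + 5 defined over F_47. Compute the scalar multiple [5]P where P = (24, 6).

Repeated addition: build up to 5P.
2P: tangent at (24, 6): λ = (3·24² + 3)/(2·6) ≡ 39/12. 12⁻¹ ≡ 4 (mod 47) since 12·4 = 48 ≡ 1, so λ ≡ 39·4 ≡ 15.
  x = λ² - 24 - 24 = 225 - 48 ≡ 36; y = λ·(24 - 36) - 6 ≡ 2. → (36, 2)
3P: (36, 2) + (24, 6). λ = (6 - 2)/(24 - 36) ≡ 4/35 mod 47. 35⁻¹ ≡ 43 (mod 47), so λ ≡ 31.
  x = λ² - 36 - 24 = 961 - 60 ≡ 8; y = λ·(36 - 8) - 2 ≡ 20. → (8, 20)
4P: (8, 20) + (24, 6). λ = (6 - 20)/(24 - 8) ≡ 33/16 mod 47. 16⁻¹ ≡ 3 (mod 47), so λ ≡ 5.
  x = λ² - 8 - 24 = 25 - 32 ≡ 40; y = λ·(8 - 40) - 20 ≡ 8. → (40, 8)
5P: (40, 8) + (24, 6). λ = (6 - 8)/(24 - 40) ≡ 45/31 mod 47. 31⁻¹ ≡ 44 (mod 47) since 31·44 = 1364 ≡ 1, so λ ≡ 6.
  x = λ² - 40 - 24 = 36 - 64 ≡ 19; y = λ·(40 - 19) - 8 ≡ 24. → (19, 24)

(19, 24)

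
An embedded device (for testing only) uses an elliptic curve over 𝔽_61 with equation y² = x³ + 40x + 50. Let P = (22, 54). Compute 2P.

(21, 5)

tangent at (22, 54): λ = (3·22² + 40)/(2·54) ≡ 28/47. 47⁻¹ ≡ 13 (mod 61) since 47·13 = 611 ≡ 1, so λ ≡ 28·13 ≡ 59.
  x = λ² - 22 - 22 = 3481 - 44 ≡ 21; y = λ·(22 - 21) - 54 ≡ 5. → (21, 5)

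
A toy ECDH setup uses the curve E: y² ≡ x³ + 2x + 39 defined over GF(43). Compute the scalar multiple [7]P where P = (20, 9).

Repeated addition: build up to 7P.
2P: tangent at (20, 9): λ = (3·20² + 2)/(2·9) ≡ 41/18. 18⁻¹ ≡ 12 (mod 43) since 18·12 = 216 ≡ 1, so λ ≡ 41·12 ≡ 19.
  x = λ² - 20 - 20 = 361 - 40 ≡ 20; y = λ·(20 - 20) - 9 ≡ 34. → (20, 34)
3P: (20, 34) + (20, 9): same x and y₁ ≡ -y₂, so the sum is the point at infinity.
4P: the point at infinity + (20, 9) = (20, 9) (identity).
5P: tangent at (20, 9): λ = (3·20² + 2)/(2·9) ≡ 41/18. 18⁻¹ ≡ 12 (mod 43) since 18·12 = 216 ≡ 1, so λ ≡ 41·12 ≡ 19.
  x = λ² - 20 - 20 = 361 - 40 ≡ 20; y = λ·(20 - 20) - 9 ≡ 34. → (20, 34)
6P: (20, 34) + (20, 9): same x and y₁ ≡ -y₂, so the sum is the point at infinity.
7P: the point at infinity + (20, 9) = (20, 9) (identity).

(20, 9)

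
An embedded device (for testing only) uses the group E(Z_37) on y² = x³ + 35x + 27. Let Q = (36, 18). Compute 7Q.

Double-and-add on 7 = (111)₂. Start with Q = (36, 18) for the leading 1-bit.
double: tangent at (36, 18): λ = (3·36² + 35)/(2·18) ≡ 1/36. 36⁻¹ ≡ 36 (mod 37) since 36·36 = 1296 ≡ 1, so λ ≡ 1·36 ≡ 36.
  x = λ² - 36 - 36 = 1296 - 72 ≡ 3; y = λ·(36 - 3) - 18 ≡ 23. → (3, 23)
add Q: (3, 23) + (36, 18). λ = (18 - 23)/(36 - 3) ≡ 32/33 mod 37. 33⁻¹ ≡ 9 (mod 37), so λ ≡ 29.
  x = λ² - 3 - 36 = 841 - 39 ≡ 25; y = λ·(3 - 25) - 23 ≡ 5. → (25, 5)
double: tangent at (25, 5): λ = (3·25² + 35)/(2·5) ≡ 23/10. 10⁻¹ ≡ 26 (mod 37) since 10·26 = 260 ≡ 1, so λ ≡ 23·26 ≡ 6.
  x = λ² - 25 - 25 = 36 - 50 ≡ 23; y = λ·(25 - 23) - 5 ≡ 7. → (23, 7)
add Q: (23, 7) + (36, 18). λ = (18 - 7)/(36 - 23) ≡ 11/13 mod 37. 13⁻¹ ≡ 20 (mod 37) since 13·20 = 260 ≡ 1, so λ ≡ 35.
  x = λ² - 23 - 36 = 1225 - 59 ≡ 19; y = λ·(23 - 19) - 7 ≡ 22. → (19, 22)

(19, 22)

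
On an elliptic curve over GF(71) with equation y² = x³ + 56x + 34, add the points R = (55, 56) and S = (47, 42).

(55, 56) + (47, 42). λ = (42 - 56)/(47 - 55) ≡ 57/63 mod 71. 63⁻¹ ≡ 62 (mod 71), so λ ≡ 55.
  x = λ² - 55 - 47 = 3025 - 102 ≡ 12; y = λ·(55 - 12) - 56 ≡ 37. → (12, 37)

(12, 37)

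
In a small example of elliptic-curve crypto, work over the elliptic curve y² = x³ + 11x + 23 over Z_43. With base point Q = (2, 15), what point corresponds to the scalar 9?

(39, 1)

Repeated addition: build up to 9Q.
2Q: tangent at (2, 15): λ = (3·2² + 11)/(2·15) ≡ 23/30. 30⁻¹ ≡ 33 (mod 43), so λ ≡ 23·33 ≡ 28.
  x = λ² - 2 - 2 = 784 - 4 ≡ 6; y = λ·(2 - 6) - 15 ≡ 2. → (6, 2)
3Q: (6, 2) + (2, 15). λ = (15 - 2)/(2 - 6) ≡ 13/39 mod 43. 39⁻¹ ≡ 32 (mod 43) since 39·32 = 1248 ≡ 1, so λ ≡ 29.
  x = λ² - 6 - 2 = 841 - 8 ≡ 16; y = λ·(6 - 16) - 2 ≡ 9. → (16, 9)
4Q: (16, 9) + (2, 15). λ = (15 - 9)/(2 - 16) ≡ 6/29 mod 43. 29⁻¹ ≡ 3 (mod 43) since 29·3 = 87 ≡ 1, so λ ≡ 18.
  x = λ² - 16 - 2 = 324 - 18 ≡ 5; y = λ·(16 - 5) - 9 ≡ 17. → (5, 17)
5Q: (5, 17) + (2, 15). λ = (15 - 17)/(2 - 5) ≡ 41/40 mod 43. 40⁻¹ ≡ 14 (mod 43) since 40·14 = 560 ≡ 1, so λ ≡ 15.
  x = λ² - 5 - 2 = 225 - 7 ≡ 3; y = λ·(5 - 3) - 17 ≡ 13. → (3, 13)
6Q: (3, 13) + (2, 15). λ = (15 - 13)/(2 - 3) ≡ 2/42 mod 43. 42⁻¹ ≡ 42 (mod 43), so λ ≡ 41.
  x = λ² - 3 - 2 = 1681 - 5 ≡ 42; y = λ·(3 - 42) - 13 ≡ 22. → (42, 22)
7Q: (42, 22) + (2, 15). λ = (15 - 22)/(2 - 42) ≡ 36/3 mod 43. 3⁻¹ ≡ 29 (mod 43), so λ ≡ 12.
  x = λ² - 42 - 2 = 144 - 44 ≡ 14; y = λ·(42 - 14) - 22 ≡ 13. → (14, 13)
8Q: (14, 13) + (2, 15). λ = (15 - 13)/(2 - 14) ≡ 2/31 mod 43. 31⁻¹ ≡ 25 (mod 43), so λ ≡ 7.
  x = λ² - 14 - 2 = 49 - 16 ≡ 33; y = λ·(14 - 33) - 13 ≡ 26. → (33, 26)
9Q: (33, 26) + (2, 15). λ = (15 - 26)/(2 - 33) ≡ 32/12 mod 43. 12⁻¹ ≡ 18 (mod 43) since 12·18 = 216 ≡ 1, so λ ≡ 17.
  x = λ² - 33 - 2 = 289 - 35 ≡ 39; y = λ·(33 - 39) - 26 ≡ 1. → (39, 1)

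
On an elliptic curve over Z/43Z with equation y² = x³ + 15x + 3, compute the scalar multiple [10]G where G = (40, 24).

Repeated addition: build up to 10G.
2G: tangent at (40, 24): λ = (3·40² + 15)/(2·24) ≡ 42/5. 5⁻¹ ≡ 26 (mod 43), so λ ≡ 42·26 ≡ 17.
  x = λ² - 40 - 40 = 289 - 80 ≡ 37; y = λ·(40 - 37) - 24 ≡ 27. → (37, 27)
3G: (37, 27) + (40, 24). λ = (24 - 27)/(40 - 37) ≡ 40/3 mod 43. 3⁻¹ ≡ 29 (mod 43), so λ ≡ 42.
  x = λ² - 37 - 40 = 1764 - 77 ≡ 10; y = λ·(37 - 10) - 27 ≡ 32. → (10, 32)
4G: (10, 32) + (40, 24). λ = (24 - 32)/(40 - 10) ≡ 35/30 mod 43. 30⁻¹ ≡ 33 (mod 43), so λ ≡ 37.
  x = λ² - 10 - 40 = 1369 - 50 ≡ 29; y = λ·(10 - 29) - 32 ≡ 39. → (29, 39)
5G: (29, 39) + (40, 24). λ = (24 - 39)/(40 - 29) ≡ 28/11 mod 43. 11⁻¹ ≡ 4 (mod 43), so λ ≡ 26.
  x = λ² - 29 - 40 = 676 - 69 ≡ 5; y = λ·(29 - 5) - 39 ≡ 26. → (5, 26)
6G: (5, 26) + (40, 24). λ = (24 - 26)/(40 - 5) ≡ 41/35 mod 43. 35⁻¹ ≡ 16 (mod 43), so λ ≡ 11.
  x = λ² - 5 - 40 = 121 - 45 ≡ 33; y = λ·(5 - 33) - 26 ≡ 10. → (33, 10)
7G: (33, 10) + (40, 24). λ = (24 - 10)/(40 - 33) ≡ 14/7 mod 43. 7⁻¹ ≡ 37 (mod 43) since 7·37 = 259 ≡ 1, so λ ≡ 2.
  x = λ² - 33 - 40 = 4 - 73 ≡ 17; y = λ·(33 - 17) - 10 ≡ 22. → (17, 22)
8G: (17, 22) + (40, 24). λ = (24 - 22)/(40 - 17) ≡ 2/23 mod 43. 23⁻¹ ≡ 15 (mod 43) since 23·15 = 345 ≡ 1, so λ ≡ 30.
  x = λ² - 17 - 40 = 900 - 57 ≡ 26; y = λ·(17 - 26) - 22 ≡ 9. → (26, 9)
9G: (26, 9) + (40, 24). λ = (24 - 9)/(40 - 26) ≡ 15/14 mod 43. 14⁻¹ ≡ 40 (mod 43), so λ ≡ 41.
  x = λ² - 26 - 40 = 1681 - 66 ≡ 24; y = λ·(26 - 24) - 9 ≡ 30. → (24, 30)
10G: (24, 30) + (40, 24). λ = (24 - 30)/(40 - 24) ≡ 37/16 mod 43. 16⁻¹ ≡ 35 (mod 43), so λ ≡ 5.
  x = λ² - 24 - 40 = 25 - 64 ≡ 4; y = λ·(24 - 4) - 30 ≡ 27. → (4, 27)

(4, 27)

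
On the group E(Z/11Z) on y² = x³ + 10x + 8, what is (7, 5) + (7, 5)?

tangent at (7, 5): λ = (3·7² + 10)/(2·5) ≡ 3/10. 10⁻¹ ≡ 10 (mod 11) since 10·10 = 100 ≡ 1, so λ ≡ 3·10 ≡ 8.
  x = λ² - 7 - 7 = 64 - 14 ≡ 6; y = λ·(7 - 6) - 5 ≡ 3. → (6, 3)

(6, 3)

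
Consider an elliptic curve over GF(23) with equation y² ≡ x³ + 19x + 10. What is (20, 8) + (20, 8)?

(6, 15)

tangent at (20, 8): λ = (3·20² + 19)/(2·8) ≡ 0/16. 16⁻¹ ≡ 13 (mod 23), so λ ≡ 0·13 ≡ 0.
  x = λ² - 20 - 20 = 0 - 40 ≡ 6; y = λ·(20 - 6) - 8 ≡ 15. → (6, 15)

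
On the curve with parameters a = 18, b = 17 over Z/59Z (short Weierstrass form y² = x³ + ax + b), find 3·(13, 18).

Write G = (13, 18).
Repeated addition: build up to 3G.
2G: tangent at (13, 18): λ = (3·13² + 18)/(2·18) ≡ 53/36. 36⁻¹ ≡ 41 (mod 59), so λ ≡ 53·41 ≡ 49.
  x = λ² - 13 - 13 = 2401 - 26 ≡ 15; y = λ·(13 - 15) - 18 ≡ 2. → (15, 2)
3G: (15, 2) + (13, 18). λ = (18 - 2)/(13 - 15) ≡ 16/57 mod 59. 57⁻¹ ≡ 29 (mod 59), so λ ≡ 51.
  x = λ² - 15 - 13 = 2601 - 28 ≡ 36; y = λ·(15 - 36) - 2 ≡ 48. → (36, 48)

(36, 48)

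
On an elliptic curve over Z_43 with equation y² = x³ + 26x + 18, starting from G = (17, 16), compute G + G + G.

(32, 32)

Repeated addition: build up to 3G.
2G: tangent at (17, 16): λ = (3·17² + 26)/(2·16) ≡ 33/32. 32⁻¹ ≡ 39 (mod 43), so λ ≡ 33·39 ≡ 40.
  x = λ² - 17 - 17 = 1600 - 34 ≡ 18; y = λ·(17 - 18) - 16 ≡ 30. → (18, 30)
3G: (18, 30) + (17, 16). λ = (16 - 30)/(17 - 18) ≡ 29/42 mod 43. 42⁻¹ ≡ 42 (mod 43) since 42·42 = 1764 ≡ 1, so λ ≡ 14.
  x = λ² - 18 - 17 = 196 - 35 ≡ 32; y = λ·(18 - 32) - 30 ≡ 32. → (32, 32)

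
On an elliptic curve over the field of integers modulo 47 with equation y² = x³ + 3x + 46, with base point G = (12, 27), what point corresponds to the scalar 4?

Double-and-add on 4 = (100)₂. Start with G = (12, 27) for the leading 1-bit.
double: tangent at (12, 27): λ = (3·12² + 3)/(2·27) ≡ 12/7. 7⁻¹ ≡ 27 (mod 47) since 7·27 = 189 ≡ 1, so λ ≡ 12·27 ≡ 42.
  x = λ² - 12 - 12 = 1764 - 24 ≡ 1; y = λ·(12 - 1) - 27 ≡ 12. → (1, 12)
double: tangent at (1, 12): λ = (3·1² + 3)/(2·12) ≡ 6/24. 24⁻¹ ≡ 2 (mod 47) since 24·2 = 48 ≡ 1, so λ ≡ 6·2 ≡ 12.
  x = λ² - 1 - 1 = 144 - 2 ≡ 1; y = λ·(1 - 1) - 12 ≡ 35. → (1, 35)

(1, 35)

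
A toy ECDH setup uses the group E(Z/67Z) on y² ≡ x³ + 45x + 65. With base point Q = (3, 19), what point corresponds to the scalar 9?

(52, 54)

Double-and-add on 9 = (1001)₂. Start with Q = (3, 19) for the leading 1-bit.
double: tangent at (3, 19): λ = (3·3² + 45)/(2·19) ≡ 5/38. 38⁻¹ ≡ 30 (mod 67) since 38·30 = 1140 ≡ 1, so λ ≡ 5·30 ≡ 16.
  x = λ² - 3 - 3 = 256 - 6 ≡ 49; y = λ·(3 - 49) - 19 ≡ 49. → (49, 49)
double: tangent at (49, 49): λ = (3·49² + 45)/(2·49) ≡ 12/31. 31⁻¹ ≡ 13 (mod 67) since 31·13 = 403 ≡ 1, so λ ≡ 12·13 ≡ 22.
  x = λ² - 49 - 49 = 484 - 98 ≡ 51; y = λ·(49 - 51) - 49 ≡ 41. → (51, 41)
double: tangent at (51, 41): λ = (3·51² + 45)/(2·41) ≡ 9/15. 15⁻¹ ≡ 9 (mod 67) since 15·9 = 135 ≡ 1, so λ ≡ 9·9 ≡ 14.
  x = λ² - 51 - 51 = 196 - 102 ≡ 27; y = λ·(51 - 27) - 41 ≡ 27. → (27, 27)
add Q: (27, 27) + (3, 19). λ = (19 - 27)/(3 - 27) ≡ 59/43 mod 67. 43⁻¹ ≡ 53 (mod 67), so λ ≡ 45.
  x = λ² - 27 - 3 = 2025 - 30 ≡ 52; y = λ·(27 - 52) - 27 ≡ 54. → (52, 54)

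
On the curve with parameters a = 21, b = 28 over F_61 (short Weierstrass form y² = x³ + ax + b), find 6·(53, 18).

(50, 28)

Write Q = (53, 18).
Double-and-add on 6 = (110)₂. Start with Q = (53, 18) for the leading 1-bit.
double: tangent at (53, 18): λ = (3·53² + 21)/(2·18) ≡ 30/36. 36⁻¹ ≡ 39 (mod 61), so λ ≡ 30·39 ≡ 11.
  x = λ² - 53 - 53 = 121 - 106 ≡ 15; y = λ·(53 - 15) - 18 ≡ 34. → (15, 34)
add Q: (15, 34) + (53, 18). λ = (18 - 34)/(53 - 15) ≡ 45/38 mod 61. 38⁻¹ ≡ 53 (mod 61), so λ ≡ 6.
  x = λ² - 15 - 53 = 36 - 68 ≡ 29; y = λ·(15 - 29) - 34 ≡ 4. → (29, 4)
double: tangent at (29, 4): λ = (3·29² + 21)/(2·4) ≡ 43/8. 8⁻¹ ≡ 23 (mod 61), so λ ≡ 43·23 ≡ 13.
  x = λ² - 29 - 29 = 169 - 58 ≡ 50; y = λ·(29 - 50) - 4 ≡ 28. → (50, 28)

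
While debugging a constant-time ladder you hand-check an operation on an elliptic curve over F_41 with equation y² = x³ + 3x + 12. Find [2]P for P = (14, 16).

(11, 33)

tangent at (14, 16): λ = (3·14² + 3)/(2·16) ≡ 17/32. 32⁻¹ ≡ 9 (mod 41), so λ ≡ 17·9 ≡ 30.
  x = λ² - 14 - 14 = 900 - 28 ≡ 11; y = λ·(14 - 11) - 16 ≡ 33. → (11, 33)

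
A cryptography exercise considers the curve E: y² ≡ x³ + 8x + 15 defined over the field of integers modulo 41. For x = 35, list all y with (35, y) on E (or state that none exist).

none

x³ + 8x + 15 = 43170 ≡ 38 (mod 41).
38 is a non-residue mod 41; no y exists.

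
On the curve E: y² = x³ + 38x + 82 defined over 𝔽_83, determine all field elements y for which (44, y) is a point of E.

28, 55

x³ + 38x + 82 = 86938 ≡ 37 (mod 83).
Square roots of 37 mod 83: 28 and 55 (since 28² = 784 ≡ 37).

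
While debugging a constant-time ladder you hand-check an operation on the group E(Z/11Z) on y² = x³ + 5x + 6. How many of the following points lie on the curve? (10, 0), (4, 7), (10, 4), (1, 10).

(10, 0): 0² ≡ 0, rhs ≡ 0 → on.
(4, 7): 7² ≡ 5, rhs ≡ 2 → off.
(10, 4): 4² ≡ 5, rhs ≡ 0 → off.
(1, 10): 10² ≡ 1, rhs ≡ 1 → on.

2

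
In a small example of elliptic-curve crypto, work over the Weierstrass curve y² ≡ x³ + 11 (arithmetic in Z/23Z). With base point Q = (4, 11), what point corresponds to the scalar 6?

Repeated addition: build up to 6Q.
2Q: tangent at (4, 11): λ = (3·4² + 0)/(2·11) ≡ 2/22. 22⁻¹ ≡ 22 (mod 23) since 22·22 = 484 ≡ 1, so λ ≡ 2·22 ≡ 21.
  x = λ² - 4 - 4 = 441 - 8 ≡ 19; y = λ·(4 - 19) - 11 ≡ 19. → (19, 19)
3Q: (19, 19) + (4, 11). λ = (11 - 19)/(4 - 19) ≡ 15/8 mod 23. 8⁻¹ ≡ 3 (mod 23) since 8·3 = 24 ≡ 1, so λ ≡ 22.
  x = λ² - 19 - 4 = 484 - 23 ≡ 1; y = λ·(19 - 1) - 19 ≡ 9. → (1, 9)
4Q: (1, 9) + (4, 11). λ = (11 - 9)/(4 - 1) ≡ 2/3 mod 23. 3⁻¹ ≡ 8 (mod 23), so λ ≡ 16.
  x = λ² - 1 - 4 = 256 - 5 ≡ 21; y = λ·(1 - 21) - 9 ≡ 16. → (21, 16)
5Q: (21, 16) + (4, 11). λ = (11 - 16)/(4 - 21) ≡ 18/6 mod 23. 6⁻¹ ≡ 4 (mod 23) since 6·4 = 24 ≡ 1, so λ ≡ 3.
  x = λ² - 21 - 4 = 9 - 25 ≡ 7; y = λ·(21 - 7) - 16 ≡ 3. → (7, 3)
6Q: (7, 3) + (4, 11). λ = (11 - 3)/(4 - 7) ≡ 8/20 mod 23. 20⁻¹ ≡ 15 (mod 23), so λ ≡ 5.
  x = λ² - 7 - 4 = 25 - 11 ≡ 14; y = λ·(7 - 14) - 3 ≡ 8. → (14, 8)

(14, 8)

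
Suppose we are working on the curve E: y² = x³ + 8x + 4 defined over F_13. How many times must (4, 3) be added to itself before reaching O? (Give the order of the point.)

3

2P: tangent at (4, 3): λ = (3·4² + 8)/(2·3) ≡ 4/6. 6⁻¹ ≡ 11 (mod 13) since 6·11 = 66 ≡ 1, so λ ≡ 4·11 ≡ 5.
  x = λ² - 4 - 4 = 25 - 8 ≡ 4; y = λ·(4 - 4) - 3 ≡ 10. → (4, 10)
3P: (4, 10) + (4, 3): same x and y₁ ≡ -y₂, so the sum is O.
3P = O, so the order is 3.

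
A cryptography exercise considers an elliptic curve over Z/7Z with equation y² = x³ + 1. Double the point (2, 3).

(0, 1)

tangent at (2, 3): λ = (3·2² + 0)/(2·3) ≡ 5/6. 6⁻¹ ≡ 6 (mod 7) since 6·6 = 36 ≡ 1, so λ ≡ 5·6 ≡ 2.
  x = λ² - 2 - 2 = 4 - 4 ≡ 0; y = λ·(2 - 0) - 3 ≡ 1. → (0, 1)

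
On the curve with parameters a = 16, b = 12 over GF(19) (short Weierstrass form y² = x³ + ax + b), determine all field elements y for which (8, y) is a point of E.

x³ + 16x + 12 = 652 ≡ 6 (mod 19).
Square roots of 6 mod 19: 5 and 14 (since 5² = 25 ≡ 6).

5, 14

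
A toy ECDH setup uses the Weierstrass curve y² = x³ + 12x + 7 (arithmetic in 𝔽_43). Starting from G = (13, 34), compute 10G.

(22, 30)

Double-and-add on 10 = (1010)₂. Start with G = (13, 34) for the leading 1-bit.
double: tangent at (13, 34): λ = (3·13² + 12)/(2·34) ≡ 3/25. 25⁻¹ ≡ 31 (mod 43), so λ ≡ 3·31 ≡ 7.
  x = λ² - 13 - 13 = 49 - 26 ≡ 23; y = λ·(13 - 23) - 34 ≡ 25. → (23, 25)
double: tangent at (23, 25): λ = (3·23² + 12)/(2·25) ≡ 8/7. 7⁻¹ ≡ 37 (mod 43) since 7·37 = 259 ≡ 1, so λ ≡ 8·37 ≡ 38.
  x = λ² - 23 - 23 = 1444 - 46 ≡ 22; y = λ·(23 - 22) - 25 ≡ 13. → (22, 13)
add G: (22, 13) + (13, 34). λ = (34 - 13)/(13 - 22) ≡ 21/34 mod 43. 34⁻¹ ≡ 19 (mod 43), so λ ≡ 12.
  x = λ² - 22 - 13 = 144 - 35 ≡ 23; y = λ·(22 - 23) - 13 ≡ 18. → (23, 18)
double: tangent at (23, 18): λ = (3·23² + 12)/(2·18) ≡ 8/36. 36⁻¹ ≡ 6 (mod 43), so λ ≡ 8·6 ≡ 5.
  x = λ² - 23 - 23 = 25 - 46 ≡ 22; y = λ·(23 - 22) - 18 ≡ 30. → (22, 30)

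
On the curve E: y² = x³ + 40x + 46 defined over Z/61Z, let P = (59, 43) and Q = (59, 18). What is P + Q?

O

The two points share x = 59 and their y-coordinates satisfy 43 + 18 ≡ 0 (mod 61), so they are inverses. Their sum is ∞.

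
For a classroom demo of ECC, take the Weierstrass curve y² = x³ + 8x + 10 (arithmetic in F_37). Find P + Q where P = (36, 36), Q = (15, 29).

(36, 36) + (15, 29). λ = (29 - 36)/(15 - 36) ≡ 30/16 mod 37. 16⁻¹ ≡ 7 (mod 37) since 16·7 = 112 ≡ 1, so λ ≡ 25.
  x = λ² - 36 - 15 = 625 - 51 ≡ 19; y = λ·(36 - 19) - 36 ≡ 19. → (19, 19)

(19, 19)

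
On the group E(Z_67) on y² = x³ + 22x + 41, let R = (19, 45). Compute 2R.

(17, 54)

tangent at (19, 45): λ = (3·19² + 22)/(2·45) ≡ 33/23. 23⁻¹ ≡ 35 (mod 67) since 23·35 = 805 ≡ 1, so λ ≡ 33·35 ≡ 16.
  x = λ² - 19 - 19 = 256 - 38 ≡ 17; y = λ·(19 - 17) - 45 ≡ 54. → (17, 54)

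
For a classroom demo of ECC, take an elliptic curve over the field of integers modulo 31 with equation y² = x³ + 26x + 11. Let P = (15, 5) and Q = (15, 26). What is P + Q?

The two points share x = 15 and their y-coordinates satisfy 5 + 26 ≡ 0 (mod 31), so they are inverses. Their sum is ∞.

O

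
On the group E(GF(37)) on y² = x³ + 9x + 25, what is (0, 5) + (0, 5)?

tangent at (0, 5): λ = (3·0² + 9)/(2·5) ≡ 9/10. 10⁻¹ ≡ 26 (mod 37), so λ ≡ 9·26 ≡ 12.
  x = λ² - 0 - 0 = 144 - 0 ≡ 33; y = λ·(0 - 33) - 5 ≡ 6. → (33, 6)

(33, 6)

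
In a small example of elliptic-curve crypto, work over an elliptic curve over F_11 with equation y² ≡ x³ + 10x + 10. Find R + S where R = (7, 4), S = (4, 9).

(7, 4) + (4, 9). λ = (9 - 4)/(4 - 7) ≡ 5/8 mod 11. 8⁻¹ ≡ 7 (mod 11) since 8·7 = 56 ≡ 1, so λ ≡ 2.
  x = λ² - 7 - 4 = 4 - 11 ≡ 4; y = λ·(7 - 4) - 4 ≡ 2. → (4, 2)

(4, 2)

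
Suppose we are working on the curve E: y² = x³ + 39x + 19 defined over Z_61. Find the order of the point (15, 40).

3

2P: tangent at (15, 40): λ = (3·15² + 39)/(2·40) ≡ 43/19. 19⁻¹ ≡ 45 (mod 61), so λ ≡ 43·45 ≡ 44.
  x = λ² - 15 - 15 = 1936 - 30 ≡ 15; y = λ·(15 - 15) - 40 ≡ 21. → (15, 21)
3P: (15, 21) + (15, 40): same x and y₁ ≡ -y₂, so the sum is the point at infinity.
3P = the point at infinity, so the order is 3.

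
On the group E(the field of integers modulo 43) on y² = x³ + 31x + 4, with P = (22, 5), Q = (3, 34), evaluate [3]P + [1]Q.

First 3P:
Repeated addition: build up to 3P.
2P: tangent at (22, 5): λ = (3·22² + 31)/(2·5) ≡ 21/10. 10⁻¹ ≡ 13 (mod 43) since 10·13 = 130 ≡ 1, so λ ≡ 21·13 ≡ 15.
  x = λ² - 22 - 22 = 225 - 44 ≡ 9; y = λ·(22 - 9) - 5 ≡ 18. → (9, 18)
3P: (9, 18) + (22, 5). λ = (5 - 18)/(22 - 9) ≡ 30/13 mod 43. 13⁻¹ ≡ 10 (mod 43) since 13·10 = 130 ≡ 1, so λ ≡ 42.
  x = λ² - 9 - 22 = 1764 - 31 ≡ 13; y = λ·(9 - 13) - 18 ≡ 29. → (13, 29)
3P = (13, 29).
Finally 3P + Q:
(13, 29) + (3, 34). λ = (34 - 29)/(3 - 13) ≡ 5/33 mod 43. 33⁻¹ ≡ 30 (mod 43), so λ ≡ 21.
  x = λ² - 13 - 3 = 441 - 16 ≡ 38; y = λ·(13 - 38) - 29 ≡ 5. → (38, 5)

(38, 5)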